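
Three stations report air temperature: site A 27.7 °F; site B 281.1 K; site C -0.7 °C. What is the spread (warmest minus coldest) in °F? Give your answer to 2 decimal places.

18.61 °F

site A: 27.7 °F = -2.389 °C.
site B: 281.1 K = 7.950 °C.
Spread: 7.950 − (-2.389) = 10.339 °C = 18.61 °F.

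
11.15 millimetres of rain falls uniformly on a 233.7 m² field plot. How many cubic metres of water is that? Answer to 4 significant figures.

1 mm over 1 m² is 1 L, so volume = 11.15 × 233.7 = 2605.755 L = 2.606 m³.

2.606 cubic metres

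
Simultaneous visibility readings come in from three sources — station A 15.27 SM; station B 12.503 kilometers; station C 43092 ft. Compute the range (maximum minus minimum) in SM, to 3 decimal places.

7.501 SM

station B: 12.503 km = 7.76900 SM.
station C: 43092 ft = 8.16136 SM.
Spread: 15.27000 − 7.76900 = 7.501 SM.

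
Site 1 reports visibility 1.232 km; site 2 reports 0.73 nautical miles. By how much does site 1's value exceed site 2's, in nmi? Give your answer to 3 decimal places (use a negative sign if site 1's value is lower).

-0.065 nmi

site 1: 1.232 km = 0.66523 nmi.
Difference: 0.66523 − 0.73000 = -0.065 nmi.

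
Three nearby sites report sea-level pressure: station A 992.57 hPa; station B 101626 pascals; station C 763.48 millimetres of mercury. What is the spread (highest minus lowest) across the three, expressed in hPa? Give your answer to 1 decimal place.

25.3 hPa

station B: 101626 Pa = 1016.260 hPa.
station C: 763.48 mmHg = 1017.890 hPa.
Spread: 1017.890 − 992.570 = 25.3 hPa.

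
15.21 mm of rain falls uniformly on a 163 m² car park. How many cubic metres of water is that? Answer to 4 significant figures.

2.479 cubic metres

1 mm over 1 m² is 1 L, so volume = 15.21 × 163 = 2479.23 L = 2.479 m³.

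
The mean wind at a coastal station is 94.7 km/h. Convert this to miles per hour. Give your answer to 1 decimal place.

58.8 mph

1 km/h = 0.621371 mph, so 94.7 × 0.621371 = 58.8 mph.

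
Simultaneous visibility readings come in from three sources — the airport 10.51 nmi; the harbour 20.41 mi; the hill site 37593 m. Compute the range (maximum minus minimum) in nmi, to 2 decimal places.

9.79 nmi

the harbour: 20.41 SM = 17.7358 nmi.
the hill site: 37593 m = 20.2986 nmi.
Spread: 20.2986 − 10.5100 = 9.79 nmi.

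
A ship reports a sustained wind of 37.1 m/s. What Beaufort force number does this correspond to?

37.1 m/s lies in the Beaufort 12 band (hurricane force, ≥32.7 m/s).

Beaufort force 12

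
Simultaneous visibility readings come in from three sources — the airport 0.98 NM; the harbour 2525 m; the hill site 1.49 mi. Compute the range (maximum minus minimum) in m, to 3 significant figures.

the airport: 0.98 nmi = 1814.96 m.
the hill site: 1.49 SM = 2397.92 m.
Spread: 2525.00 − 1814.96 = 710 m.

710 m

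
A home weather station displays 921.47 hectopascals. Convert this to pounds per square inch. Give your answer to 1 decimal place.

13.4 psi

1 hPa = 0.0145038 psi, so 921.47 × 0.0145038 = 13.4 psi.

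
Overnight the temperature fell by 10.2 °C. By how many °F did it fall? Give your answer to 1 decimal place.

Converting a difference, only the 9/5 scale factor applies: Δ°F = 10.2 × 1.8 = 18.4 °F.

18.4 °F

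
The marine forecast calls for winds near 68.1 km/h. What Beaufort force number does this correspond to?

Beaufort force 8

68.1 km/h = 18.9 m/s, which is Beaufort 8 (gale, 17.2–20.7 m/s).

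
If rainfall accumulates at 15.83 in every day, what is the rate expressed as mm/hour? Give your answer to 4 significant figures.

15.83 in/day × 25.4 mm/in × 0.0416667 day/hour = 16.75 mm/hour.

16.75 mm/hour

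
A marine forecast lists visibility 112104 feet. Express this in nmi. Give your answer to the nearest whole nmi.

1 ft = 0.000164579 nmi, so 112104 × 0.000164579 = 18 nmi.

18 nmi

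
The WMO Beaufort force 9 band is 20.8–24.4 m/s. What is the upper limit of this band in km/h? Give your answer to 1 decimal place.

20.8–24.4 m/s × 3.6 = 74.9–87.8 km/h.

87.8 km/h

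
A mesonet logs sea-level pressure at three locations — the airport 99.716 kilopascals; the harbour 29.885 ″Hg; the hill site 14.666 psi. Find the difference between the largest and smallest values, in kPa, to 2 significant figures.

the harbour: 29.885 inHg = 101.202 kPa.
the hill site: 14.666 psi = 101.119 kPa.
Spread: 101.202 − 99.716 = 1.5 kPa.

1.5 kPa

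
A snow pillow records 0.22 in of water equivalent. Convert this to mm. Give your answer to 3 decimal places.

1 in = 25.4 mm, so 0.22 × 25.4 = 5.588 mm.

5.588 mm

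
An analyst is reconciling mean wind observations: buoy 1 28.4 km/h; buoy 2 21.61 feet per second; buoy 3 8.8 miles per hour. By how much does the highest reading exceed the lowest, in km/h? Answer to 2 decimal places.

14.24 km/h

buoy 2: 21.61 ft/s = 23.7122 km/h.
buoy 3: 8.8 mph = 14.1622 km/h.
Spread: 28.4000 − 14.1622 = 14.24 km/h.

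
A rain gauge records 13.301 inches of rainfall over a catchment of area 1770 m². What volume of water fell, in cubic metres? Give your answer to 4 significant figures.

Depth: 13.301 in × 25.4 = 337.8454 mm.
1 mm over 1 m² is 1 L, so volume = 337.8454 × 1770 = 597986.36 L = 598.0 m³.

598.0 cubic metres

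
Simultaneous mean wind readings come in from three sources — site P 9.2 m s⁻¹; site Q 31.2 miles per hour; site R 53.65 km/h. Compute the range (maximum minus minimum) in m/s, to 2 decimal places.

5.70 m/s

site Q: 31.2 mph = 13.9476 m/s.
site R: 53.65 km/h = 14.9028 m/s.
Spread: 14.9028 − 9.2000 = 5.70 m/s.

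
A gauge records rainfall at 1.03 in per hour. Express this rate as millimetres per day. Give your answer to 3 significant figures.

1.03 in/hour × 25.4 mm/in × 24 hour/day = 628 mm/day.

628 mm/day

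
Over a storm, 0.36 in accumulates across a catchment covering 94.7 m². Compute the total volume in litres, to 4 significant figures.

865.9 litres

Depth: 0.36 in × 25.4 = 9.144 mm.
1 mm over 1 m² is 1 L, so volume = 9.144 × 94.7 = 865.9368 L ≈ 865.9 L.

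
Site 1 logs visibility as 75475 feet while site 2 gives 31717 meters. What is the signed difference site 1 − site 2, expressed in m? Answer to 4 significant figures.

-8712 m

site 1: 75475 ft = 23004.78 m.
Difference: 23004.78 − 31717.00 = -8712 m.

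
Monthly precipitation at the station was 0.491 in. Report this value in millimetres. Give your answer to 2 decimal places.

12.47 mm

1 in = 25.4 mm, so 0.491 × 25.4 = 12.47 mm.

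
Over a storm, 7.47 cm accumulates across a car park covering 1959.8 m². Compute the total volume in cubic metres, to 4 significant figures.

Depth: 7.47 cm × 10 = 74.7 mm.
1 mm over 1 m² is 1 L, so volume = 74.7 × 1959.8 = 146397.06 L = 146.4 m³.

146.4 cubic metres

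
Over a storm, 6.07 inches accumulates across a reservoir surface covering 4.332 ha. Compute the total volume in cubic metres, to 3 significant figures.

6680 cubic metres

Depth: 6.07 in × 25.4 = 154.178 mm.
Area: 4.332 ha = 43320 m².
1 mm over 1 m² is 1 L, so volume = 154.178 × 43320 = 6678991 L = 6680 m³.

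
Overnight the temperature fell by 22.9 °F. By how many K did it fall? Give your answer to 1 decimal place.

12.7 K

Converting a difference, only the 9/5 scale factor applies: ΔK = 22.9 × 0.5556 = 12.7 K.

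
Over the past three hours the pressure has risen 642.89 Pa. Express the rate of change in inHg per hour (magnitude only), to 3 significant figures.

0.0633 inHg per hour

642.89 Pa / 3 h × 0.0002953 inHg/Pa = 0.0633 inHg/h.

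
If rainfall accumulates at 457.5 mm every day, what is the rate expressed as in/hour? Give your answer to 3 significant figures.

457.5 mm/day × 0.0393701 in/mm × 0.0416667 day/hour = 0.750 in/hour.

0.750 in/hour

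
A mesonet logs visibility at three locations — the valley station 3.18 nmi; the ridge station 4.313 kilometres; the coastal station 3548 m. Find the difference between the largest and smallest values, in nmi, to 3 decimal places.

the ridge station: 4.313 km = 2.32883 nmi.
the coastal station: 3548 m = 1.91577 nmi.
Spread: 3.18000 − 1.91577 = 1.264 nmi.

1.264 nmi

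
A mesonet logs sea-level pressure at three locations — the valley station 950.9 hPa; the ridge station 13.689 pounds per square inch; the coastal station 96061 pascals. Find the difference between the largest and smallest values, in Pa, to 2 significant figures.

1700 Pa

the valley station: 950.9 hPa = 95090.00 Pa.
the ridge station: 13.689 psi = 94382.33 Pa.
Spread: 96061.00 − 94382.33 = 1700 Pa.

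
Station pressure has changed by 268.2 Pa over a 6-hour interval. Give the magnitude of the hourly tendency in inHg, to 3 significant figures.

0.0132 inHg per hour

268.2 Pa / 6 h × 0.0002953 inHg/Pa = 0.0132 inHg/h.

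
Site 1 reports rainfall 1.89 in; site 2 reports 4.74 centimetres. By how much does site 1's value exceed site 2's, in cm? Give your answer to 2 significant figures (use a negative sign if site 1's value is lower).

site 1: 1.89 in = 4.80060 cm.
Difference: 4.80060 − 4.74000 = 0.061 cm.

0.061 cm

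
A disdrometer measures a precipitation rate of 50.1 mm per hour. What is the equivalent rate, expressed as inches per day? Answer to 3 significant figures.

50.1 mm/hour × 0.0393701 in/mm × 24 hour/day = 47.3 in/day.

47.3 in/day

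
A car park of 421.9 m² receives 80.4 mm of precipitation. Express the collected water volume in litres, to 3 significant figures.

1 mm over 1 m² is 1 L, so volume = 80.4 × 421.9 = 33920.76 L ≈ 33900 L.

33900 litres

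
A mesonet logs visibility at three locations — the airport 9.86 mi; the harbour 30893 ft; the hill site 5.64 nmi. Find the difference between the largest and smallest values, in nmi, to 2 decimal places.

3.48 nmi

the airport: 9.86 SM = 8.5681 nmi.
the harbour: 30893 ft = 5.0843 nmi.
Spread: 8.5681 − 5.0843 = 3.48 nmi.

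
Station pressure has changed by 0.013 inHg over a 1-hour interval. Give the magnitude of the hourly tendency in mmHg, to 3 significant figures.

0.013 inHg / 1 h × 25.4 mmHg/inHg = 0.330 mmHg/h.

0.330 mmHg per hour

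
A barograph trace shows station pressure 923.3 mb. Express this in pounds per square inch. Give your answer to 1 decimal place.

1 mb = 0.0145038 psi, so 923.3 × 0.0145038 = 13.4 psi.

13.4 psi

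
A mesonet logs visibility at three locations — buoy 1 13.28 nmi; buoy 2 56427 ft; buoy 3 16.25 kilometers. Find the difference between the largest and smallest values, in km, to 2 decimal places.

buoy 1: 13.28 nmi = 24.5946 km.
buoy 2: 56427 ft = 17.1989 km.
Spread: 24.5946 − 16.2500 = 8.34 km.

8.34 km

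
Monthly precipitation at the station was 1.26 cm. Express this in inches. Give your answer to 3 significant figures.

1 cm = 0.393701 in, so 1.26 × 0.393701 = 0.496 in.

0.496 in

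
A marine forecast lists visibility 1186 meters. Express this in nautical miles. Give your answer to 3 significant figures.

1 m = 0.000539957 nmi, so 1186 × 0.000539957 = 0.640 nmi.

0.640 nmi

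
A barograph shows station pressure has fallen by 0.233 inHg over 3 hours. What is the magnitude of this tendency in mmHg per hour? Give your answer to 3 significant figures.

0.233 inHg / 3 h × 25.4 mmHg/inHg = 1.97 mmHg/h.

1.97 mmHg per hour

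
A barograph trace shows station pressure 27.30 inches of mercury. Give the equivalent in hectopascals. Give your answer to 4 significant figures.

924.5 hPa

1 inHg = 33.8639 hPa, so 27.30 × 33.8639 = 924.5 hPa.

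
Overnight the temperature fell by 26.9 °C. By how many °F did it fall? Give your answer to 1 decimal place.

Converting a difference, only the 9/5 scale factor applies: Δ°F = 26.9 × 1.8 = 48.4 °F.

48.4 °F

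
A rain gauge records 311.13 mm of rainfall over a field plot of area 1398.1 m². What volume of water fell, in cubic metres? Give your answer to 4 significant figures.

435.0 cubic metres

1 mm over 1 m² is 1 L, so volume = 311.13 × 1398.1 = 434990.85 L = 435.0 m³.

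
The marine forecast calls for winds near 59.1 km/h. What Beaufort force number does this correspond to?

59.1 km/h = 16.4 m/s, which is Beaufort 7 (near gale, 13.9–17.1 m/s).

Beaufort force 7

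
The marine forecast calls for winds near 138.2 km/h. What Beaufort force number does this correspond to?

Beaufort force 12

138.2 km/h = 38.4 m/s, which is Beaufort 12 (hurricane force, ≥32.7 m/s).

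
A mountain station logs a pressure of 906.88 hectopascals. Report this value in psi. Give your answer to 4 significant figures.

1 hPa = 0.0145038 psi, so 906.88 × 0.0145038 = 13.15 psi.

13.15 psi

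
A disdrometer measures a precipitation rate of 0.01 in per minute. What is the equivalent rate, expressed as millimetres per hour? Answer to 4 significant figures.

15.24 mm/hour

0.01 in/minute × 25.4 mm/in × 60 minute/hour = 15.24 mm/hour.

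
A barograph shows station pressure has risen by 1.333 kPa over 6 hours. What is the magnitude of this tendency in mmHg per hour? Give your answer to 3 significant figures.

1.333 kPa / 6 h × 7.50062 mmHg/kPa = 1.67 mmHg/h.

1.67 mmHg per hour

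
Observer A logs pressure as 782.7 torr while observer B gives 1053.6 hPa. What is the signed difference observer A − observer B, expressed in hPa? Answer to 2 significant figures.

observer A: 782.7 mmHg = 1043.51 hPa.
Difference: 1043.51 − 1053.60 = -10 hPa.

-10 hPa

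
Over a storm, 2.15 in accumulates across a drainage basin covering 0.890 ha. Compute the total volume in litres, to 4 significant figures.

486000 litres

Depth: 2.15 in × 25.4 = 54.61 mm.
Area: 0.890 ha = 8900 m².
1 mm over 1 m² is 1 L, so volume = 54.61 × 8900 = 486029 L ≈ 486000 L.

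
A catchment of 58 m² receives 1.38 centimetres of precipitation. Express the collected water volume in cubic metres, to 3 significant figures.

Depth: 1.38 cm × 10 = 13.8 mm.
1 mm over 1 m² is 1 L, so volume = 13.8 × 58 = 800.4 L = 0.800 m³.

0.800 cubic metres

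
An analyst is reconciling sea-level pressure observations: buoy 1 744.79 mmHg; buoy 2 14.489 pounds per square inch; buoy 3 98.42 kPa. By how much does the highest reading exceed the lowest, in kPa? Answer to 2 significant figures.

1.5 kPa

buoy 1: 744.79 mmHg = 99.297 kPa.
buoy 2: 14.489 psi = 99.898 kPa.
Spread: 99.898 − 98.420 = 1.5 kPa.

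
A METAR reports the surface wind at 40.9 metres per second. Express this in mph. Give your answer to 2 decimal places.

1 m/s = 2.23694 mph, so 40.9 × 2.23694 = 91.49 mph.

91.49 mph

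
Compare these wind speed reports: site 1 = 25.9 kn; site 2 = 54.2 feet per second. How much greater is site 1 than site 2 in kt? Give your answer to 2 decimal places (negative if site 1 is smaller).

site 2: 54.2 ft/s = 32.1126 kt.
Difference: 25.9000 − 32.1126 = -6.21 kt.

-6.21 kt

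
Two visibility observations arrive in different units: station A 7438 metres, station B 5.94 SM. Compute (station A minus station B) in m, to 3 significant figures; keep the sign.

station B: 5.94 SM = 9559.50 m.
Difference: 7438.00 − 9559.50 = -2120 m.

-2120 m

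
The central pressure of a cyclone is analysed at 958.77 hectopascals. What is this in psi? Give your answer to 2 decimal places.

1 hPa = 0.0145038 psi, so 958.77 × 0.0145038 = 13.91 psi.

13.91 psi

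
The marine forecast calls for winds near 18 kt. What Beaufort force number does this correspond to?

Beaufort force 5

18 kt lies in the Beaufort 5 band (fresh breeze, 17–21 kt).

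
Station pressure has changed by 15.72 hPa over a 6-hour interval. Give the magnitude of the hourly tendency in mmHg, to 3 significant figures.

1.97 mmHg per hour

15.72 hPa / 6 h × 0.750062 mmHg/hPa = 1.97 mmHg/h.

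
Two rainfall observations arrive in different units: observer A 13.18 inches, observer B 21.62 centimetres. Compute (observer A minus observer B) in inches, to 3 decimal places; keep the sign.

observer B: 21.62 cm = 8.51181 in.
Difference: 13.18000 − 8.51181 = 4.668 in.

4.668 in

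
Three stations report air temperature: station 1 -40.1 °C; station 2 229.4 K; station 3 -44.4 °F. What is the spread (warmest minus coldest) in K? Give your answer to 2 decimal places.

station 2: 229.4 K = -43.750 °C.
station 3: -44.4 °F = -42.444 °C.
Spread: (-40.100) − (-43.750) = 3.650 °C.

3.65 K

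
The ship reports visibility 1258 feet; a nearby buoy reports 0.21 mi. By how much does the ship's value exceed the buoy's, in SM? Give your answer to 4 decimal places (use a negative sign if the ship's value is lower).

the ship: 1258 ft = 0.238258 SM.
Difference: 0.238258 − 0.210000 = 0.0283 SM.

0.0283 SM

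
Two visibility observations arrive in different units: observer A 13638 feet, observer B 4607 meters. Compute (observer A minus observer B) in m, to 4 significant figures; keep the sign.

observer A: 13638 ft = 4156.862 m.
Difference: 4156.862 − 4607.000 = -450.1 m.

-450.1 m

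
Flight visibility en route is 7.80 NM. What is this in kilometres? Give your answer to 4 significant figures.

1 nmi = 1.852 km, so 7.80 × 1.852 = 14.45 km.

14.45 km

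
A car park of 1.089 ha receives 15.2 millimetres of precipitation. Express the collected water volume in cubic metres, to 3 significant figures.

Area: 1.089 ha = 10890 m².
1 mm over 1 m² is 1 L, so volume = 15.2 × 10890 = 165528 L = 166 m³.

166 cubic metres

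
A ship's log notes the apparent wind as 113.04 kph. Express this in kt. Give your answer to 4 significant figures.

61.04 kt

1 km/h = 0.539957 kt, so 113.04 × 0.539957 = 61.04 kt.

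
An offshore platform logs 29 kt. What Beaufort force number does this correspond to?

29 kt lies in the Beaufort 7 band (near gale, 28–33 kt).

Beaufort force 7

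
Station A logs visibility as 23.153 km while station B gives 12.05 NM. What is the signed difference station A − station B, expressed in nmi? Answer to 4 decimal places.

0.4516 nmi

station A: 23.153 km = 12.501620 nmi.
Difference: 12.501620 − 12.050000 = 0.4516 nmi.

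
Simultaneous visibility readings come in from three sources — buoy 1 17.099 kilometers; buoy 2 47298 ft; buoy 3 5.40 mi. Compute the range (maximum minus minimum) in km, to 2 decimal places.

8.41 km

buoy 2: 47298 ft = 14.4164 km.
buoy 3: 5.40 SM = 8.6905 km.
Spread: 17.0990 − 8.6905 = 8.41 km.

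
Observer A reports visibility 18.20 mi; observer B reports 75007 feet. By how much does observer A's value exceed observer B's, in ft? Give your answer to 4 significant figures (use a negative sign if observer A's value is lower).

21090 ft

observer A: 18.20 SM = 96096.00 ft.
Difference: 96096.00 − 75007.00 = 21090 ft.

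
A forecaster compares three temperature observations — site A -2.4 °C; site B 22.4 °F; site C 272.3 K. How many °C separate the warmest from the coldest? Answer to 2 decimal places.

4.48 °C

site B: 22.4 °F = -5.333 °C.
site C: 272.3 K = -0.850 °C.
Spread: (-0.850) − (-5.333) = 4.483 °C.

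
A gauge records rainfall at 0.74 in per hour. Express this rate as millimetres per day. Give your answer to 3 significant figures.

0.74 in/hour × 25.4 mm/in × 24 hour/day = 451 mm/day.

451 mm/day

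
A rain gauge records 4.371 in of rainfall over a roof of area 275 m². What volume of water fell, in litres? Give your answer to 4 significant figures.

Depth: 4.371 in × 25.4 = 111.0234 mm.
1 mm over 1 m² is 1 L, so volume = 111.0234 × 275 = 30531.435 L ≈ 30530 L.

30530 litres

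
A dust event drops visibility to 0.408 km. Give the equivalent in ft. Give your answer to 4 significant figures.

1 km = 3280.84 ft, so 0.408 × 3280.84 = 1339 ft.

1339 ft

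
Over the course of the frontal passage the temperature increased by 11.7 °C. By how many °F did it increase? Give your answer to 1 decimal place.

21.1 °F

Converting a difference, only the 9/5 scale factor applies: Δ°F = 11.7 × 1.8 = 21.1 °F.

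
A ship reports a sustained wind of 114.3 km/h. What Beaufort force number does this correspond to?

Beaufort force 11

114.3 km/h = 31.8 m/s, which is Beaufort 11 (violent storm, 28.5–32.6 m/s).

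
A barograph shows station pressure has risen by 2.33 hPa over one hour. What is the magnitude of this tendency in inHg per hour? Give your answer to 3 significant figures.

0.0688 inHg per hour

2.33 hPa / 1 h × 0.02953 inHg/hPa = 0.0688 inHg/h.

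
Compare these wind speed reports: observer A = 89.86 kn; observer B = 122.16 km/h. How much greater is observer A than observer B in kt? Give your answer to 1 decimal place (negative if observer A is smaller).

observer B: 122.16 km/h = 65.961 kt.
Difference: 89.860 − 65.961 = 23.9 kt.

23.9 kt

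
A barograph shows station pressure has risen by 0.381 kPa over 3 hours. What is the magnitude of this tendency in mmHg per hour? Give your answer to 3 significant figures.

0.381 kPa / 3 h × 7.50062 mmHg/kPa = 0.953 mmHg/h.

0.953 mmHg per hour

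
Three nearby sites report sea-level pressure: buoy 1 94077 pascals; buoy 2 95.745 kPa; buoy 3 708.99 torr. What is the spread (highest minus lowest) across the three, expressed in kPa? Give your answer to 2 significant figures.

buoy 1: 94077 Pa = 94.077 kPa.
buoy 3: 708.99 mmHg = 94.524 kPa.
Spread: 95.745 − 94.077 = 1.7 kPa.

1.7 kPa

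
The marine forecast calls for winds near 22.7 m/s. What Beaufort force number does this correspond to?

Beaufort force 9

22.7 m/s lies in the Beaufort 9 band (strong gale, 20.8–24.4 m/s).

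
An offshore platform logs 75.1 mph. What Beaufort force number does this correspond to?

Beaufort force 12

75.1 mph = 33.6 m/s, which is Beaufort 12 (hurricane force, ≥32.7 m/s).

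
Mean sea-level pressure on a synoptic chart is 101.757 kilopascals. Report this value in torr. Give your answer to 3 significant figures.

1 kPa = 7.50062 mmHg, so 101.757 × 7.50062 = 763 mmHg.

763 mmHg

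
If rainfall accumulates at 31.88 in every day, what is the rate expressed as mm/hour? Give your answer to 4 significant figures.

31.88 in/day × 25.4 mm/in × 0.0416667 day/hour = 33.74 mm/hour.

33.74 mm/hour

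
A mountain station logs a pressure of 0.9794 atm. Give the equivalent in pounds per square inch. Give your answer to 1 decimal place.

1 atm = 14.6959 psi, so 0.9794 × 14.6959 = 14.4 psi.

14.4 psi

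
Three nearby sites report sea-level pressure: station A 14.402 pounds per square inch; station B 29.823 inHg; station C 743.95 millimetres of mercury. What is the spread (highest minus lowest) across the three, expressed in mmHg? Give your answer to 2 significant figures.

14 mmHg

station A: 14.402 psi = 744.80 mmHg.
station B: 29.823 inHg = 757.50 mmHg.
Spread: 757.50 − 743.95 = 14 mmHg.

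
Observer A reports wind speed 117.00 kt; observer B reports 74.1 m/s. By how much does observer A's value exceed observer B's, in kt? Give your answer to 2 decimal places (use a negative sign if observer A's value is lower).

observer B: 74.1 m/s = 144.0389 kt.
Difference: 117.0000 − 144.0389 = -27.04 kt.

-27.04 kt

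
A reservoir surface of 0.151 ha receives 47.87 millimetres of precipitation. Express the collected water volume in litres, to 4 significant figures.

Area: 0.151 ha = 1510 m².
1 mm over 1 m² is 1 L, so volume = 47.87 × 1510 = 72283.7 L ≈ 72280 L.

72280 litres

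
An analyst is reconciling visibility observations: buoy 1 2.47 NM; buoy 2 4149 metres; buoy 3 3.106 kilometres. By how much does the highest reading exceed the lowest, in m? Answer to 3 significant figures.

buoy 1: 2.47 nmi = 4574.44 m.
buoy 3: 3.106 km = 3106.00 m.
Spread: 4574.44 − 3106.00 = 1470 m.

1470 m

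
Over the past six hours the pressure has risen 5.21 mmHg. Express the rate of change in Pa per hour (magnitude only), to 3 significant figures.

116 Pa per hour

5.21 mmHg / 6 h × 133.322 Pa/mmHg = 116 Pa/h.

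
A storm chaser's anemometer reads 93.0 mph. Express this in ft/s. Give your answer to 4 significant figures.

1 mph = 1.46667 ft/s, so 93.0 × 1.46667 = 136.4 ft/s.

136.4 ft/s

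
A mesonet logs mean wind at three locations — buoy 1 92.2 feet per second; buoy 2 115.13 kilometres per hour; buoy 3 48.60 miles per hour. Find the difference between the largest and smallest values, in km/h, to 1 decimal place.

36.9 km/h

buoy 1: 92.2 ft/s = 101.169 km/h.
buoy 3: 48.60 mph = 78.214 km/h.
Spread: 115.130 − 78.214 = 36.9 km/h.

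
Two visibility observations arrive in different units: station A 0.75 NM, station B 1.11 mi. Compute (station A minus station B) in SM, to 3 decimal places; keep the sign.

station A: 0.75 nmi = 0.86308 SM.
Difference: 0.86308 − 1.11000 = -0.247 SM.

-0.247 SM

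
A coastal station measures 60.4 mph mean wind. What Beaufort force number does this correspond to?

60.4 mph = 27.0 m/s, which is Beaufort 10 (storm, 24.5–28.4 m/s).

Beaufort force 10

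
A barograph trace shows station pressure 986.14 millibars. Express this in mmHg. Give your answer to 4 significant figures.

1 mb = 0.750062 mmHg, so 986.14 × 0.750062 = 739.7 mmHg.

739.7 mmHg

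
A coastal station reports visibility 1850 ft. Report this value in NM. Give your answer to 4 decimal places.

0.3045 nmi

1 ft = 0.000164579 nmi, so 1850 × 0.000164579 = 0.3045 nmi.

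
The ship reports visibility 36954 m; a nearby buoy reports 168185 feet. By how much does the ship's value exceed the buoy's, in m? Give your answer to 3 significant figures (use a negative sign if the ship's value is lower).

the buoy: 168185 ft = 51262.79 m.
Difference: 36954.00 − 51262.79 = -14300 m.

-14300 m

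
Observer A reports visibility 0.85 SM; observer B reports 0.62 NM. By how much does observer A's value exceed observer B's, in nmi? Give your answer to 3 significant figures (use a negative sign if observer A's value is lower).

observer A: 0.85 SM = 0.73863 nmi.
Difference: 0.73863 − 0.62000 = 0.119 nmi.

0.119 nmi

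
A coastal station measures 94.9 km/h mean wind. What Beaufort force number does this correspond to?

Beaufort force 10

94.9 km/h = 26.4 m/s, which is Beaufort 10 (storm, 24.5–28.4 m/s).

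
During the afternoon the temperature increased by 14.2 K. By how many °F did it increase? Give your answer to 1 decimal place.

For a temperature change the 32° offset cancels: Δ°F = 14.2 × 1.8 = 25.6 °F.

25.6 °F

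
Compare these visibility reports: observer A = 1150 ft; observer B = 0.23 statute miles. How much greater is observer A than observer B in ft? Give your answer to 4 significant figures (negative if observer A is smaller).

observer B: 0.23 SM = 1214.4000 ft.
Difference: 1150.0000 − 1214.4000 = -64.40 ft.

-64.40 ft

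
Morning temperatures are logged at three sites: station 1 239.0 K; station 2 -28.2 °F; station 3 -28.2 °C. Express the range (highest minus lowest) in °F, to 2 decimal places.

station 1: 239.0 K = -34.150 °C.
station 2: -28.2 °F = -33.444 °C.
Spread: (-28.200) − (-34.150) = 5.950 °C = 10.71 °F.

10.71 °F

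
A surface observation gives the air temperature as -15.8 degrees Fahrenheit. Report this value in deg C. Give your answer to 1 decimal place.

°C = (°F − 32) × 5/9 = (-15.8 − 32) / 1.8 = -26.6 °C.

-26.6 °C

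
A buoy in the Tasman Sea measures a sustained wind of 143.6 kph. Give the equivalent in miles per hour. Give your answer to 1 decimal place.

1 km/h = 0.621371 mph, so 143.6 × 0.621371 = 89.2 mph.

89.2 mph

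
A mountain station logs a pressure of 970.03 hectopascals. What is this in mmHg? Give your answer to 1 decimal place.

727.6 mmHg

1 hPa = 0.750062 mmHg, so 970.03 × 0.750062 = 727.6 mmHg.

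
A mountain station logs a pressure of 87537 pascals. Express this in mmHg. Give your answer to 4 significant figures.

1 Pa = 0.00750062 mmHg, so 87537 × 0.00750062 = 656.6 mmHg.

656.6 mmHg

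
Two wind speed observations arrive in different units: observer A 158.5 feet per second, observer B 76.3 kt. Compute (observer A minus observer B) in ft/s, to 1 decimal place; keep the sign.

29.7 ft/s

observer B: 76.3 kt = 128.780 ft/s.
Difference: 158.500 − 128.780 = 29.7 ft/s.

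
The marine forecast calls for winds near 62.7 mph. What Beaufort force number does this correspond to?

62.7 mph = 28.0 m/s, which is Beaufort 10 (storm, 24.5–28.4 m/s).

Beaufort force 10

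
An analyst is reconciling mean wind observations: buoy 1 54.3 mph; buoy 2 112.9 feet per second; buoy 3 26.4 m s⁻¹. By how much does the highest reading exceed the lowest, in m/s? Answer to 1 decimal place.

10.1 m/s

buoy 1: 54.3 mph = 24.274 m/s.
buoy 2: 112.9 ft/s = 34.412 m/s.
Spread: 34.412 − 24.274 = 10.1 m/s.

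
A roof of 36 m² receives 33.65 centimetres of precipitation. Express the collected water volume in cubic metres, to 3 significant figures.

12.1 cubic metres

Depth: 33.65 cm × 10 = 336.5 mm.
1 mm over 1 m² is 1 L, so volume = 336.5 × 36 = 12114 L = 12.1 m³.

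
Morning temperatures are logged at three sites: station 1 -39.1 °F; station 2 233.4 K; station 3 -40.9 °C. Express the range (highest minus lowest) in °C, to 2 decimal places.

station 1: -39.1 °F = -39.500 °C.
station 2: 233.4 K = -39.750 °C.
Spread: (-39.500) − (-40.900) = 1.400 °C.

1.40 °C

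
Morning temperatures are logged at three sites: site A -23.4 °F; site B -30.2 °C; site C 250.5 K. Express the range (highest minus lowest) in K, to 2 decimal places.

site A: -23.4 °F = -30.778 °C.
site C: 250.5 K = -22.650 °C.
Spread: (-22.650) − (-30.778) = 8.128 °C.

8.13 K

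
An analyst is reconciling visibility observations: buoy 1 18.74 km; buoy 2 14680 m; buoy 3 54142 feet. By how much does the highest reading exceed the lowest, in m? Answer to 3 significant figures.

buoy 1: 18.74 km = 18740.00 m.
buoy 3: 54142 ft = 16502.48 m.
Spread: 18740.00 − 14680.00 = 4060 m.

4060 m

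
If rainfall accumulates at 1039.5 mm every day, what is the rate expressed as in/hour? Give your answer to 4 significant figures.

1.705 in/hour

1039.5 mm/day × 0.0393701 in/mm × 0.0416667 day/hour = 1.705 in/hour.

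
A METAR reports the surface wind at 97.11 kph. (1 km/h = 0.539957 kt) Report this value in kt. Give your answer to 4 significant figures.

52.44 kt

1 km/h = 0.539957 kt, so 97.11 × 0.539957 = 52.44 kt.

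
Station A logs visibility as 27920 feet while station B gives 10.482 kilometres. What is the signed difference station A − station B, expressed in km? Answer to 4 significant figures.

station A: 27920 ft = 8.51002 km.
Difference: 8.51002 − 10.48200 = -1.972 km.

-1.972 km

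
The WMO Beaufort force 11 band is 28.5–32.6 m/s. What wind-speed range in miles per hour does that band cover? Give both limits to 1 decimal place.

63.8 to 72.9 mph

28.5–32.6 m/s × 2.237 = 63.8–72.9 mph.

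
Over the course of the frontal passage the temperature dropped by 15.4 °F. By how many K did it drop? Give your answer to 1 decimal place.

For a temperature change the 32° offset cancels: ΔK = 15.4 × 0.5556 = 8.6 K.

8.6 K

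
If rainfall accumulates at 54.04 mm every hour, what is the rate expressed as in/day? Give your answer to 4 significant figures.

51.06 in/day

54.04 mm/hour × 0.0393701 in/mm × 24 hour/day = 51.06 in/day.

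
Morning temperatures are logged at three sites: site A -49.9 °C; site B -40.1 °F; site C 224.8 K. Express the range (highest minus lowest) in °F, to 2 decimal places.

17.72 °F

site B: -40.1 °F = -40.056 °C.
site C: 224.8 K = -48.350 °C.
Spread: (-40.056) − (-49.900) = 9.844 °C = 17.72 °F.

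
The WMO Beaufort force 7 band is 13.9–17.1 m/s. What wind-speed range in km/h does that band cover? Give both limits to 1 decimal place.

50.0 to 61.6 km/h

13.9–17.1 m/s × 3.6 = 50.0–61.6 km/h.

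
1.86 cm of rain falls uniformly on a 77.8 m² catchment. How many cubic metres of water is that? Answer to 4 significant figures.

1.447 cubic metres

Depth: 1.86 cm × 10 = 18.6 mm.
1 mm over 1 m² is 1 L, so volume = 18.6 × 77.8 = 1447.08 L = 1.447 m³.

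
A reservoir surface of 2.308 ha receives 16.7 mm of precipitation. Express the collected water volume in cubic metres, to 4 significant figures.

Area: 2.308 ha = 23080 m².
1 mm over 1 m² is 1 L, so volume = 16.7 × 23080 = 385436 L = 385.4 m³.

385.4 cubic metres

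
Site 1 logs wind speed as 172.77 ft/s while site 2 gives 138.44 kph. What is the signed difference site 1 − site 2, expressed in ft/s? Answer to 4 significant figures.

46.60 ft/s

site 2: 138.44 km/h = 126.1665 ft/s.
Difference: 172.7700 − 126.1665 = 46.60 ft/s.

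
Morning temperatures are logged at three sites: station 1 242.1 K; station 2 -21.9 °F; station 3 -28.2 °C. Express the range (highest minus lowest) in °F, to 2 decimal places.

5.13 °F

station 1: 242.1 K = -31.050 °C.
station 2: -21.9 °F = -29.944 °C.
Spread: (-28.200) − (-31.050) = 2.850 °C = 5.13 °F.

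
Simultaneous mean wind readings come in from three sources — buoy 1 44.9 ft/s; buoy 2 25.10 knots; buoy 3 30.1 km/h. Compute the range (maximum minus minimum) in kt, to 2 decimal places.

10.35 kt

buoy 1: 44.9 ft/s = 26.6025 kt.
buoy 3: 30.1 km/h = 16.2527 kt.
Spread: 26.6025 − 16.2527 = 10.35 kt.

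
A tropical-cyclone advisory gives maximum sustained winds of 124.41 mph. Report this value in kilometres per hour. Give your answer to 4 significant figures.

200.2 km/h

1 mph = 1.60934 km/h, so 124.41 × 1.60934 = 200.2 km/h.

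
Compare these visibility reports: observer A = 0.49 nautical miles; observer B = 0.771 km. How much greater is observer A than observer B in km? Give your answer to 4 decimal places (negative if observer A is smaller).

observer A: 0.49 nmi = 0.907480 km.
Difference: 0.907480 − 0.771000 = 0.1365 km.

0.1365 km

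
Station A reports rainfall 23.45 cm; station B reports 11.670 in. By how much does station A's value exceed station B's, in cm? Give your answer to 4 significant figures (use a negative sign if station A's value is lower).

-6.192 cm

station B: 11.670 in = 29.64180 cm.
Difference: 23.45000 − 29.64180 = -6.192 cm.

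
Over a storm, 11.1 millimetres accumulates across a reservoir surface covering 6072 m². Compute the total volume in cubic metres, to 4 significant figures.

1 mm over 1 m² is 1 L, so volume = 11.1 × 6072 = 67399.2 L = 67.40 m³.

67.40 cubic metres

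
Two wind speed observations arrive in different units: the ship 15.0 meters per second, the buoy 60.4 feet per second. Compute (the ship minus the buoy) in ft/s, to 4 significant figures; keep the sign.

-11.19 ft/s

the ship: 15.0 m/s = 49.2126 ft/s.
Difference: 49.2126 − 60.4000 = -11.19 ft/s.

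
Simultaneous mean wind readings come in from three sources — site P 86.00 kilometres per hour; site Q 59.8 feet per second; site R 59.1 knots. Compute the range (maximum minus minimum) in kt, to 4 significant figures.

site P: 86.00 km/h = 46.4363 kt.
site Q: 59.8 ft/s = 35.4305 kt.
Spread: 59.1000 − 35.4305 = 23.67 kt.

23.67 kt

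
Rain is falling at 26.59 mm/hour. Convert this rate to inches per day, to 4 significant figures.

25.12 in/day

26.59 mm/hour × 0.0393701 in/mm × 24 hour/day = 25.12 in/day.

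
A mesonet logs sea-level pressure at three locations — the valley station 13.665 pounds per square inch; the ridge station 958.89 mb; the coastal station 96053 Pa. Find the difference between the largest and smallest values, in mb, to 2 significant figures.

18 mb

the valley station: 13.665 psi = 942.17 mb.
the coastal station: 96053 Pa = 960.53 mb.
Spread: 960.53 − 942.17 = 18 mb.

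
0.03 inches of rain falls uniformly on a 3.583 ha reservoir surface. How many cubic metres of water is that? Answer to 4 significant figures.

27.30 cubic metres

Depth: 0.03 in × 25.4 = 0.762 mm.
Area: 3.583 ha = 35830 m².
1 mm over 1 m² is 1 L, so volume = 0.762 × 35830 = 27302.46 L = 27.30 m³.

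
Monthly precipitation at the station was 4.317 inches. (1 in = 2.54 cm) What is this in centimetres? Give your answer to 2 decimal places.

10.97 cm

1 in = 2.54 cm, so 4.317 × 2.54 = 10.97 cm.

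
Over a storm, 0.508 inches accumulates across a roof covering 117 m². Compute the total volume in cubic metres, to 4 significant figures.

Depth: 0.508 in × 25.4 = 12.9032 mm.
1 mm over 1 m² is 1 L, so volume = 12.9032 × 117 = 1509.6744 L = 1.510 m³.

1.510 cubic metres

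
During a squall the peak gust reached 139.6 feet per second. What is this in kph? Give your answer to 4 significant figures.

1 ft/s = 1.09728 km/h, so 139.6 × 1.09728 = 153.2 km/h.

153.2 km/h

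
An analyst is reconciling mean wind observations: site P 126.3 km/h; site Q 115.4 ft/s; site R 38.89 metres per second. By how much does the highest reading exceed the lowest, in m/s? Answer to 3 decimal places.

site P: 126.3 km/h = 35.08333 m/s.
site Q: 115.4 ft/s = 35.17392 m/s.
Spread: 38.89000 − 35.08333 = 3.807 m/s.

3.807 m/s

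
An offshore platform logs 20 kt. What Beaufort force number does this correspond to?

20 kt lies in the Beaufort 5 band (fresh breeze, 17–21 kt).

Beaufort force 5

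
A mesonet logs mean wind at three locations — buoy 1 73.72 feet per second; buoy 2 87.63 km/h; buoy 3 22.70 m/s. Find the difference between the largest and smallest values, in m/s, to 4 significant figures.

buoy 1: 73.72 ft/s = 22.46986 m/s.
buoy 2: 87.63 km/h = 24.34167 m/s.
Spread: 24.34167 − 22.46986 = 1.872 m/s.

1.872 m/s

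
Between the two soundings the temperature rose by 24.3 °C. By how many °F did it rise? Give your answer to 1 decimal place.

43.7 °F

Converting a difference, only the 9/5 scale factor applies: Δ°F = 24.3 × 1.8 = 43.7 °F.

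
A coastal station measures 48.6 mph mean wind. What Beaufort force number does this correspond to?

Beaufort force 9

48.6 mph = 21.7 m/s, which is Beaufort 9 (strong gale, 20.8–24.4 m/s).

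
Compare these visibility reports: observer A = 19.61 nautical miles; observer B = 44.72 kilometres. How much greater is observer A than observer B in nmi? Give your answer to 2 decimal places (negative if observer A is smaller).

observer B: 44.72 km = 24.1469 nmi.
Difference: 19.6100 − 24.1469 = -4.54 nmi.

-4.54 nmi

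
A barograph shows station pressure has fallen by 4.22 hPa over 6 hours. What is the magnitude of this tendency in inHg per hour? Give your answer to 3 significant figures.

4.22 hPa / 6 h × 0.02953 inHg/hPa = 0.0208 inHg/h.

0.0208 inHg per hour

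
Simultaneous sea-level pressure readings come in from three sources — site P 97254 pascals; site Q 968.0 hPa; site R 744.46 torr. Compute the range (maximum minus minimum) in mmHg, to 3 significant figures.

site P: 97254 Pa = 729.465 mmHg.
site Q: 968.0 hPa = 726.060 mmHg.
Spread: 744.460 − 726.060 = 18.4 mmHg.

18.4 mmHg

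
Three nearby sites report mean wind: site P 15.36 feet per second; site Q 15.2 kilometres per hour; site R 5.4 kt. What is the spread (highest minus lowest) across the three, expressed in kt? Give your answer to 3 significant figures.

site P: 15.36 ft/s = 9.1006 kt.
site Q: 15.2 km/h = 8.2073 kt.
Spread: 9.1006 − 5.4000 = 3.70 kt.

3.70 kt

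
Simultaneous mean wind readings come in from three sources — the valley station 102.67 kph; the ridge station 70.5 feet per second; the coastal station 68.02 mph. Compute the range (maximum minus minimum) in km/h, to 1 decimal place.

the ridge station: 70.5 ft/s = 77.358 km/h.
the coastal station: 68.02 mph = 109.468 km/h.
Spread: 109.468 − 77.358 = 32.1 km/h.

32.1 km/h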